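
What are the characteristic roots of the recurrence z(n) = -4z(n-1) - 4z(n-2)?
Substitute z(n) = rⁿ and divide through by rⁿ⁻²: r² + 4r + 4 = 0
Factor: (r + 2)² = 0, so r = -2 (double root).
General solution: z(n) = (A + Bn)·(-2)ⁿ

Characteristic: r² + 4r + 4 = 0, Roots: r = -2 (double root)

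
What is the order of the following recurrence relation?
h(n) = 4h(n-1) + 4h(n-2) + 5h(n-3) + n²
The order is the largest lag k for which h(n-k) appears. Here the deepest term is h(n-3) (the n² term is non-homogeneous and does not affect the order), so the order is 3.

Order 3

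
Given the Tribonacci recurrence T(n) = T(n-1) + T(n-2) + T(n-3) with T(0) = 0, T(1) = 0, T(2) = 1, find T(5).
Computing the sequence terms:
0, 0, 1, 1, 2, 4

4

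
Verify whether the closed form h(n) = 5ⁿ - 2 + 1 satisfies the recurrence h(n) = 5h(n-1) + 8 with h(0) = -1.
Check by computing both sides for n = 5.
From the recurrence with h(0) = -1:
  h(0) = -1, h(1) = 3, h(2) = 23, h(3) = 123, h(4) = 623, h(5) = 3123
  so the recurrence gives h(5) = 3123.
From the proposed closed form h(n) = 5ⁿ - 2 + 1:
  h(5) = 3124.
The recurrence gives 3123 but the closed form gives 3124, so the closed form does not satisfy the recurrence.

No, the closed form is incorrect.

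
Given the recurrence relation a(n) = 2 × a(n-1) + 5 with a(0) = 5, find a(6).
Computing step by step:
a(0) = 5
a(1) = 2 × 5 + 5 = 15
a(2) = 2 × 15 + 5 = 35
a(3) = 2 × 35 + 5 = 75
a(4) = 2 × 75 + 5 = 155
a(5) = 2 × 155 + 5 = 315
a(6) = 2 × 315 + 5 = 635

635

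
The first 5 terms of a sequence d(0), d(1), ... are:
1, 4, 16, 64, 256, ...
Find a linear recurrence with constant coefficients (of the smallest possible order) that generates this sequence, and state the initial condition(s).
Look for the lowest-order linear relation among consecutive terms.
Observation: each term is 4× the previous.
Check at n=2: 4·4 = 16. ✓

d(n) = 4 × d(n-1), d(0) = 1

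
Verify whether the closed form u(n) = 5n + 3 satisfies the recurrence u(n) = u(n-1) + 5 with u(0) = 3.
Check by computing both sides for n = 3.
From the recurrence with u(0) = 3:
  u(0) = 3, u(1) = 8, u(2) = 13, u(3) = 18
  so the recurrence gives u(3) = 18.
From the proposed closed form u(n) = 5n + 3:
  u(3) = 18.
Both sides give 18 at n = 3, and the initial condition(s) match, so the closed form is consistent.

Yes, the closed form is correct.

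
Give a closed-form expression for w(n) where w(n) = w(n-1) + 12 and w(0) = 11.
Recurrence: w(n) = w(n-1) + 12, initial: w(0) = 11.
Each step adds 12, so w(n) = w(0) + 12n = 12n + 11.

w(n) = 12n + 11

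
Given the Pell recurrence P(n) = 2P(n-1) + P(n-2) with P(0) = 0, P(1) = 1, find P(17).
Computing the sequence terms:
0, 1, 2, 5, 12, 29, 70, 169, 408, 985, 2378, 5741, 13860, 33461, 80782, 195025, 470832, 1136689

1136689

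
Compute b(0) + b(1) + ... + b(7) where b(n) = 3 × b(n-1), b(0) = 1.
Computing the sequence terms: 1, 3, 9, 27, 81, 243, 729, 2187
Adding these values together:

3280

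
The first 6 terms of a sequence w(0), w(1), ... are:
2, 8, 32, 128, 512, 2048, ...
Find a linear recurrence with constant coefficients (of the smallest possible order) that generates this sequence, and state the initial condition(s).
Look for the lowest-order linear relation among consecutive terms.
Observation: each term is 4× the previous.
Check at n=2: 4·8 = 32. ✓

w(n) = 4 × w(n-1), w(0) = 2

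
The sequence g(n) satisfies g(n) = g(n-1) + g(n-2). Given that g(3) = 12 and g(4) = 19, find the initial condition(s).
Work backwards using g(k) = g(k+2) - g(k+1):
g(2) = g(4) - g(3) = 19 - 12 = 7
g(1) = g(3) - g(2) = 12 - 7 = 5
g(0) = g(2) - g(1) = 7 - 5 = 2

g(0) = 2, g(1) = 5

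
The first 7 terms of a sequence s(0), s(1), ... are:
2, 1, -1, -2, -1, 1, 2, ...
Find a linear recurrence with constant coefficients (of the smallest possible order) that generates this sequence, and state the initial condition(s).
Look for the lowest-order linear relation among consecutive terms.
Observation: s(n) - 1·s(n-1) - (-1)·s(n-2) = 0 holds for the shown terms, and no order-1 relation s(n) = α·s(n-1) + β fits.
Check at n=3: 1·-1 + (-1)·1 = -2. ✓

s(n) = s(n-1) - s(n-2), s(0) = 2, s(1) = 1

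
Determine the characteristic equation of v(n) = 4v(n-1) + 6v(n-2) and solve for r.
Substitute v(n) = rⁿ and divide through by rⁿ⁻²: r² - 4r - 6 = 0
Discriminant: 4² + 4·6 = 40, not a perfect square, so by the quadratic formula r = (4 ± √40)/2.
General solution: v(n) = A·r₁ⁿ + B·r₂ⁿ where r₁,r₂ = (4 ± √40)/2

Characteristic: r² - 4r - 6 = 0, Roots: r = (4 ± √40)/2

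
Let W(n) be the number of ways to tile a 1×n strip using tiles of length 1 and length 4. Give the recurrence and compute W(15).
Condition on the last tile: it has length 1 (leaving a 1×(n-1) strip) or length 4 (leaving a 1×(n-4) strip), so W(n) = W(n-1) + W(n-4) (order-4 linear recurrence).
For 0 ≤ i < 4 only unit tiles fit, so W(i) = 1.
Iterating the recurrence: W(4) = 2, W(5) = 3, W(6) = 4, W(7) = 5, W(8) = 7, W(9) = 10, W(10) = 14, W(11) = 19, W(12) = 26, W(13) = 36, W(14) = 50, W(15) = 69.

W(n) = W(n-1) + W(n-4), with W(i) = 1 for 0 ≤ i < 4; W(15) = 69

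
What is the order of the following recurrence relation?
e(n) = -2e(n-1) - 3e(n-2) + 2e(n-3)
The order is the largest lag k for which e(n-k) appears. Here the deepest term is e(n-3), so the order is 3.

Order 3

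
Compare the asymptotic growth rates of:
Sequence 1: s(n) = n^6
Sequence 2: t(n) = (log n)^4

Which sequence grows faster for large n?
Comparing growth rates:
Growth-rate hierarchy: log n ≺ any polynomial ≺ any exponential cⁿ (c>1) ≺ n! ≺ nⁿ.
polynomial degree 6 dominates polylogarithmic (log n)^4 asymptotically.

s(n) grows faster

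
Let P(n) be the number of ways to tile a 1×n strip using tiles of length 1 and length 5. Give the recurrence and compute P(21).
Condition on the last tile: it has length 1 (leaving a 1×(n-1) strip) or length 5 (leaving a 1×(n-5) strip), so P(n) = P(n-1) + P(n-5) (order-5 linear recurrence).
For 0 ≤ i < 5 only unit tiles fit, so P(i) = 1.
Iterating the recurrence: P(5) = 2, P(6) = 3, P(7) = 4, P(8) = 5, P(9) = 6, P(10) = 8, P(11) = 11, P(12) = 15, P(13) = 20, P(14) = 26, P(15) = 34, P(16) = 45, P(17) = 60, P(18) = 80, P(19) = 106, P(20) = 140, P(21) = 185.

P(n) = P(n-1) + P(n-5), with P(i) = 1 for 0 ≤ i < 5; P(21) = 185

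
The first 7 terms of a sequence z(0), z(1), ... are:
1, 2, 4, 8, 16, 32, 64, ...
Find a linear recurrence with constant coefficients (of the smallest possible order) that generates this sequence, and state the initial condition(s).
Look for the lowest-order linear relation among consecutive terms.
Observation: each term is 2× the previous.
Check at n=2: 2·2 = 4. ✓

z(n) = 2 × z(n-1), z(0) = 1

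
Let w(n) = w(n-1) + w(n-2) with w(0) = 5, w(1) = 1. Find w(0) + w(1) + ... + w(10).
Computing the sequence terms: 5, 1, 6, 7, 13, 20, 33, 53, 86, 139, 225
Adding these values together:

588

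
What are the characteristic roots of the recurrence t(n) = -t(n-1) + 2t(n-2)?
Substitute t(n) = rⁿ and divide through by rⁿ⁻²: r² + r - 2 = 0
Factor: (r + 2)(r - 1) = 0, so r = -2, 1.
General solution: t(n) = A·(-2)ⁿ + B·1ⁿ

Characteristic: r² + r - 2 = 0, Roots: r = -2, 1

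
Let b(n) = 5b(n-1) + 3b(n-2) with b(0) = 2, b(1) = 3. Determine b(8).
Computing the sequence terms:
2, 3, 21, 114, 633, 3507, 19434, 107691, 596757

596757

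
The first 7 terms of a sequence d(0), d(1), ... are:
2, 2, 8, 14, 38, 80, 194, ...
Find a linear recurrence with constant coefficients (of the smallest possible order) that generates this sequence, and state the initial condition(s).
Look for the lowest-order linear relation among consecutive terms.
Observation: d(n) - 1·d(n-1) - (3)·d(n-2) = 0 holds for the shown terms, and no order-1 relation d(n) = α·d(n-1) + β fits.
Check at n=3: 1·8 + (3)·2 = 14. ✓

d(n) = d(n-1) + 3d(n-2), d(0) = 2, d(1) = 2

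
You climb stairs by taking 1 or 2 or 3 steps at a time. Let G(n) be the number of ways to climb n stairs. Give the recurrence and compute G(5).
Condition on the size of the last step (1 to 3): before it there were n-1, …, n-3 stairs climbed, and these cases are disjoint, so G(n) = G(n-1) + G(n-2) + G(n-3) (order-3 linear recurrence).
Initial conditions by direct count (compositions of i into parts ≤ 3): G(1) = 1; G(2) = 2; G(3) = 4.
Iterating the recurrence: G(4) = 7, G(5) = 13.

G(n) = G(n-1) + G(n-2) + G(n-3), G(1) = 1, G(2) = 2, G(3) = 4; G(5) = 13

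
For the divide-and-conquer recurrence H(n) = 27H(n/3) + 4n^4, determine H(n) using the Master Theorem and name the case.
Master Theorem template: H(n) = a·H(n/b) + f(n).
Here: a=27, b=3, f(n)=4n^4
Compute log_b(a) = log_3(27) = 3.
f(n) = 4n^4 = Ω(n^(3+ε)) with ε = 1, and the regularity condition holds (a·f(n/b) = (a/b^4)·f(n) with a/b^4 = 3^-1 < 1). Case 3: H(n) = Θ(f(n)) = Θ(n^4).

Case 3: H(n) = Θ(n^4)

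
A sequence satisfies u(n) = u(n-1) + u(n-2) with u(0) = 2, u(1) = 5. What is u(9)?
Computing the sequence terms:
2, 5, 7, 12, 19, 31, 50, 81, 131, 212

212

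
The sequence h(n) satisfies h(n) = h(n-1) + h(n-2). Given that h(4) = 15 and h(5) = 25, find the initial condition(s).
Work backwards using h(k) = h(k+2) - h(k+1):
h(3) = h(5) - h(4) = 25 - 15 = 10
h(2) = h(4) - h(3) = 15 - 10 = 5
h(1) = h(3) - h(2) = 10 - 5 = 5
h(0) = h(2) - h(1) = 5 - 5 = 0

h(0) = 0, h(1) = 5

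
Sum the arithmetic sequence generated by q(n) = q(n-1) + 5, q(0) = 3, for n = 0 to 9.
Computing the sequence terms: 3, 8, 13, 18, 23, 28, 33, 38, 43, 48
Adding these values together:

255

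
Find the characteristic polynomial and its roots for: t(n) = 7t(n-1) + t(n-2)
Substitute t(n) = rⁿ and divide through by rⁿ⁻²: r² - 7r - 1 = 0
Discriminant: 7² + 4·1 = 53, not a perfect square, so by the quadratic formula r = (7 ± √53)/2.
General solution: t(n) = A·r₁ⁿ + B·r₂ⁿ where r₁,r₂ = (7 ± √53)/2

Characteristic: r² - 7r - 1 = 0, Roots: r = (7 ± √53)/2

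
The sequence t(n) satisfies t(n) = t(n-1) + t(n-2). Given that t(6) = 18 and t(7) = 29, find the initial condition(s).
Work backwards using t(k) = t(k+2) - t(k+1):
t(5) = t(7) - t(6) = 29 - 18 = 11
t(4) = t(6) - t(5) = 18 - 11 = 7
t(3) = t(5) - t(4) = 11 - 7 = 4
t(2) = t(4) - t(3) = 7 - 4 = 3
t(1) = t(3) - t(2) = 4 - 3 = 1
t(0) = t(2) - t(1) = 3 - 1 = 2

t(0) = 2, t(1) = 1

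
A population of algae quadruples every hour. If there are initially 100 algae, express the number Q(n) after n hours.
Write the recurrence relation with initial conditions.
Each hour multiplies the count by 4, so the count after n hours depends only on the count after n-1 hours: Q(n) = 4 × Q(n-1). The starting count gives Q(0) = 100.
Unrolling n times gives the closed form Q(n) = 100 × 4ⁿ.

Q(n) = 4 × Q(n-1), Q(0) = 100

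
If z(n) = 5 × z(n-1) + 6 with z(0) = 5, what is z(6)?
Computing step by step:
z(0) = 5
z(1) = 5 × 5 + 6 = 31
z(2) = 5 × 31 + 6 = 161
z(3) = 5 × 161 + 6 = 811
z(4) = 5 × 811 + 6 = 4061
z(5) = 5 × 4061 + 6 = 20311
z(6) = 5 × 20311 + 6 = 101561

101561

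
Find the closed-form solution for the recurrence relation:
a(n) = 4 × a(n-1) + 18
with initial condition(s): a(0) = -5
Recurrence: a(n) = 4 × a(n-1) + 18, initial: a(0) = -5.
Try a(n) = A·4ⁿ + C. Substituting: A·4ⁿ + C = 4(A·4ⁿ⁻¹ + C) + 18 = A·4ⁿ + 4C + 18, so C = 4C + 18, giving C = -6. Then a(0) = A - 6 = -5 gives A = 1.

a(n) = 4ⁿ - 6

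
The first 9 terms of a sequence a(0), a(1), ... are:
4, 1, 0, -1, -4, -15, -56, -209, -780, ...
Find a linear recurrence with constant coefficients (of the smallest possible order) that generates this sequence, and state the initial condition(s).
Look for the lowest-order linear relation among consecutive terms.
Observation: a(n) - 4·a(n-1) - (-1)·a(n-2) = 0 holds for the shown terms, and no order-1 relation a(n) = α·a(n-1) + β fits.
Check at n=3: 4·0 + (-1)·1 = -1. ✓

a(n) = 4a(n-1) - a(n-2), a(0) = 4, a(1) = 1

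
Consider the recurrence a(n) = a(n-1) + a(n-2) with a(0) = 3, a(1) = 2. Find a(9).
Computing the sequence terms:
3, 2, 5, 7, 12, 19, 31, 50, 81, 131

131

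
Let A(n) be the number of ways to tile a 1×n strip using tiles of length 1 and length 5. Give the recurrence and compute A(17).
Condition on the last tile: it has length 1 (leaving a 1×(n-1) strip) or length 5 (leaving a 1×(n-5) strip), so A(n) = A(n-1) + A(n-5) (order-5 linear recurrence).
For 0 ≤ i < 5 only unit tiles fit, so A(i) = 1.
Iterating the recurrence: A(5) = 2, A(6) = 3, A(7) = 4, A(8) = 5, A(9) = 6, A(10) = 8, A(11) = 11, A(12) = 15, A(13) = 20, A(14) = 26, A(15) = 34, A(16) = 45, A(17) = 60.

A(n) = A(n-1) + A(n-5), with A(i) = 1 for 0 ≤ i < 5; A(17) = 60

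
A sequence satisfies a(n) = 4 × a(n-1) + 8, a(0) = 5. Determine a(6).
Computing step by step:
a(0) = 5
a(1) = 4 × 5 + 8 = 28
a(2) = 4 × 28 + 8 = 120
a(3) = 4 × 120 + 8 = 488
a(4) = 4 × 488 + 8 = 1960
a(5) = 4 × 1960 + 8 = 7848
a(6) = 4 × 7848 + 8 = 31400

31400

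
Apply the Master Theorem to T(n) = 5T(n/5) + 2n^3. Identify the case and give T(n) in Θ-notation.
Master Theorem template: T(n) = a·T(n/b) + f(n).
Here: a=5, b=5, f(n)=2n^3
Compute log_b(a) = log_5(5) = 1.
f(n) = 2n^3 = Ω(n^(1+ε)) with ε = 2, and the regularity condition holds (a·f(n/b) = (a/b^3)·f(n) with a/b^3 = 5^-2 < 1). Case 3: T(n) = Θ(f(n)) = Θ(n^3).

Case 3: T(n) = Θ(n^3)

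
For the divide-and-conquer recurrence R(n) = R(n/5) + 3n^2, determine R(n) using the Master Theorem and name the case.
Master Theorem template: R(n) = a·R(n/b) + f(n).
Here: a=1, b=5, f(n)=3n^2
Compute log_b(a) = log_5(1) = 0.
f(n) = 3n^2 = Ω(n^(0+ε)) with ε = 2, and the regularity condition holds (a·f(n/b) = (a/b^2)·f(n) with a/b^2 = 5^-2 < 1). Case 3: R(n) = Θ(f(n)) = Θ(n^2).

Case 3: R(n) = Θ(n^2)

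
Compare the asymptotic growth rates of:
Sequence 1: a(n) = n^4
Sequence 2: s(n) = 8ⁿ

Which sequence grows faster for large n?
Comparing growth rates:
Growth-rate hierarchy: log n ≺ any polynomial ≺ any exponential cⁿ (c>1) ≺ n! ≺ nⁿ.
exponential base 8 dominates polynomial degree 4 asymptotically.

s(n) grows faster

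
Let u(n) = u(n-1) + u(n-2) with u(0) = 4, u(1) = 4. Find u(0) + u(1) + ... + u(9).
Computing the sequence terms: 4, 4, 8, 12, 20, 32, 52, 84, 136, 220
Adding these values together:

572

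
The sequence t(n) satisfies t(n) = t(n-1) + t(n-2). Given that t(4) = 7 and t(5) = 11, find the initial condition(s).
Work backwards using t(k) = t(k+2) - t(k+1):
t(3) = t(5) - t(4) = 11 - 7 = 4
t(2) = t(4) - t(3) = 7 - 4 = 3
t(1) = t(3) - t(2) = 4 - 3 = 1
t(0) = t(2) - t(1) = 3 - 1 = 2

t(0) = 2, t(1) = 1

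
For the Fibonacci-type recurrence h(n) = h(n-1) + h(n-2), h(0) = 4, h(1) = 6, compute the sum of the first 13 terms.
Computing the sequence terms: 4, 6, 10, 16, 26, 42, 68, 110, 178, 288, 466, 754, 1220
Adding these values together:

3188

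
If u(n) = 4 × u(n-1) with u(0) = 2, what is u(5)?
Computing step by step:
u(0) = 2
u(1) = 4 × 2 = 8
u(2) = 4 × 8 = 32
u(3) = 4 × 32 = 128
u(4) = 4 × 128 = 512
u(5) = 4 × 512 = 2048

2048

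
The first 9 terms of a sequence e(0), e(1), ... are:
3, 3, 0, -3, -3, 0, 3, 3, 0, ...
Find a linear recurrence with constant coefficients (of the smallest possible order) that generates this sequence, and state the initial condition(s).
Look for the lowest-order linear relation among consecutive terms.
Observation: e(n) - 1·e(n-1) - (-1)·e(n-2) = 0 holds for the shown terms, and no order-1 relation e(n) = α·e(n-1) + β fits.
Check at n=3: 1·0 + (-1)·3 = -3. ✓

e(n) = e(n-1) - e(n-2), e(0) = 3, e(1) = 3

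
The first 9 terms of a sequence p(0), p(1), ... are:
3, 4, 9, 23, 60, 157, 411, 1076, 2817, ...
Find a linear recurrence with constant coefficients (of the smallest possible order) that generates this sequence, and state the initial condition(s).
Look for the lowest-order linear relation among consecutive terms.
Observation: p(n) - 3·p(n-1) - (-1)·p(n-2) = 0 holds for the shown terms, and no order-1 relation p(n) = α·p(n-1) + β fits.
Check at n=3: 3·9 + (-1)·4 = 23. ✓

p(n) = 3p(n-1) - p(n-2), p(0) = 3, p(1) = 4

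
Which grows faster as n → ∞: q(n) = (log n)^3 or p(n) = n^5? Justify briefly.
Comparing growth rates:
Growth-rate hierarchy: log n ≺ any polynomial ≺ any exponential cⁿ (c>1) ≺ n! ≺ nⁿ.
polynomial degree 5 dominates polylogarithmic (log n)^3 asymptotically.

p(n) grows faster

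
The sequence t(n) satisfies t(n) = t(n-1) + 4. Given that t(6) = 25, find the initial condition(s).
t(6) = t(0) + 6·4, so t(0) = 25 - 24 = 1.

t(0) = 1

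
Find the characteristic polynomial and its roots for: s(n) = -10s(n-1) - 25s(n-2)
Substitute s(n) = rⁿ and divide through by rⁿ⁻²: r² + 10r + 25 = 0
Factor: (r + 5)² = 0, so r = -5 (double root).
General solution: s(n) = (A + Bn)·(-5)ⁿ

Characteristic: r² + 10r + 25 = 0, Roots: r = -5 (double root)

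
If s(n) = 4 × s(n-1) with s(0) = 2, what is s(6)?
Computing step by step:
s(0) = 2
s(1) = 4 × 2 = 8
s(2) = 4 × 8 = 32
s(3) = 4 × 32 = 128
s(4) = 4 × 128 = 512
s(5) = 4 × 512 = 2048
s(6) = 4 × 2048 = 8192

8192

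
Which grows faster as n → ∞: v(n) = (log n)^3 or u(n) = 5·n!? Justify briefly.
Comparing growth rates:
Growth-rate hierarchy: log n ≺ any polynomial ≺ any exponential cⁿ (c>1) ≺ n! ≺ nⁿ.
factorial dominates polylogarithmic (log n)^3 asymptotically.

u(n) grows faster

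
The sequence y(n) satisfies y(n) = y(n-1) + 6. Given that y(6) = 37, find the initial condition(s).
y(6) = y(0) + 6·6, so y(0) = 37 - 36 = 1.

y(0) = 1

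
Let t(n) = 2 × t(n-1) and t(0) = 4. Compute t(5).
Computing step by step:
t(0) = 4
t(1) = 2 × 4 = 8
t(2) = 2 × 8 = 16
t(3) = 2 × 16 = 32
t(4) = 2 × 32 = 64
t(5) = 2 × 64 = 128

128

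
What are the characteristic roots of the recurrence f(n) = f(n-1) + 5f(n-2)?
Substitute f(n) = rⁿ and divide through by rⁿ⁻²: r² - r - 5 = 0
Discriminant: 1² + 4·5 = 21, not a perfect square, so by the quadratic formula r = (1 ± √21)/2.
General solution: f(n) = A·r₁ⁿ + B·r₂ⁿ where r₁,r₂ = (1 ± √21)/2

Characteristic: r² - r - 5 = 0, Roots: r = (1 ± √21)/2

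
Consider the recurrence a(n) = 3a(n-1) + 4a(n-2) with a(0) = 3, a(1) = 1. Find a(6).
Computing the sequence terms:
3, 1, 15, 49, 207, 817, 3279

3279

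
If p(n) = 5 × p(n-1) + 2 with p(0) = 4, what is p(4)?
Computing step by step:
p(0) = 4
p(1) = 5 × 4 + 2 = 22
p(2) = 5 × 22 + 2 = 112
p(3) = 5 × 112 + 2 = 562
p(4) = 5 × 562 + 2 = 2812

2812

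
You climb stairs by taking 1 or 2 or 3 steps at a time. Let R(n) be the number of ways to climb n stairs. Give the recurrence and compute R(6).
Condition on the size of the last step (1 to 3): before it there were n-1, …, n-3 stairs climbed, and these cases are disjoint, so R(n) = R(n-1) + R(n-2) + R(n-3) (order-3 linear recurrence).
Initial conditions by direct count (compositions of i into parts ≤ 3): R(1) = 1; R(2) = 2; R(3) = 4.
Iterating the recurrence: R(4) = 7, R(5) = 13, R(6) = 24.

R(n) = R(n-1) + R(n-2) + R(n-3), R(1) = 1, R(2) = 2, R(3) = 4; R(6) = 24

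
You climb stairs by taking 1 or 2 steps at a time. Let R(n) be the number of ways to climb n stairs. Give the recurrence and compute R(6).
Condition on the size of the last step (1 to 2): before it there were n-1, …, n-2 stairs climbed, and these cases are disjoint, so R(n) = R(n-1) + R(n-2) (Fibonacci-type sequence).
Initial conditions by direct count (compositions of i into parts ≤ 2): R(1) = 1; R(2) = 2.
Iterating the recurrence: R(3) = 3, R(4) = 5, R(5) = 8, R(6) = 13.

R(n) = R(n-1) + R(n-2), R(1) = 1, R(2) = 2; R(6) = 13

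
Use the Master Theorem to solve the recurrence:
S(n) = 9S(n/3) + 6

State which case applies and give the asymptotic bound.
Master Theorem template: S(n) = a·S(n/b) + f(n).
Here: a=9, b=3, f(n)=6
Compute log_b(a) = log_3(9) = 2.
f(n) = 6 = O(n^(2-ε)) with ε = 2. Case 1: S(n) = Θ(n^log_b(a)) = Θ(n^2).

Case 1: S(n) = Θ(n^2)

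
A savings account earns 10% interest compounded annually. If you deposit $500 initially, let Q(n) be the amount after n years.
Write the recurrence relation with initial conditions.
Each year the balance grows by 10%, i.e. is multiplied by 1 + 10/100 = 1.1, so Q(n) = 1.1 × Q(n-1). The initial deposit gives Q(0) = 500.
Unrolling gives the closed form Q(n) = 500 × (1.1)ⁿ.

Q(n) = 1.1 × Q(n-1), Q(0) = 500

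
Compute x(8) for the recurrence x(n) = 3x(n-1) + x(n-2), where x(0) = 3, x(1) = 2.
Computing the sequence terms:
3, 2, 9, 29, 96, 317, 1047, 3458, 11421

11421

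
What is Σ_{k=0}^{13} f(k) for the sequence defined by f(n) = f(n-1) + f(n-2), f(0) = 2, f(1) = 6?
Computing the sequence terms: 2, 6, 8, 14, 22, 36, 58, 94, 152, 246, 398, 644, 1042, 1686
Adding these values together:

4408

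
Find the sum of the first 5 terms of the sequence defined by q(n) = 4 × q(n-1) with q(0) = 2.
Computing the sequence terms: 2, 8, 32, 128, 512
Adding these values together:

682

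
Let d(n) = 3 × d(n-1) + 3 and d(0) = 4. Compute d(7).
Computing step by step:
d(0) = 4
d(1) = 3 × 4 + 3 = 15
d(2) = 3 × 15 + 3 = 48
d(3) = 3 × 48 + 3 = 147
d(4) = 3 × 147 + 3 = 444
d(5) = 3 × 444 + 3 = 1335
d(6) = 3 × 1335 + 3 = 4008
d(7) = 3 × 4008 + 3 = 12027

12027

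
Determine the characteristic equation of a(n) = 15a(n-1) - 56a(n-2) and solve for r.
Substitute a(n) = rⁿ and divide through by rⁿ⁻²: r² - 15r + 56 = 0
Factor: (r - 8)(r - 7) = 0, so r = 8, 7.
General solution: a(n) = A·8ⁿ + B·7ⁿ

Characteristic: r² - 15r + 56 = 0, Roots: r = 8, 7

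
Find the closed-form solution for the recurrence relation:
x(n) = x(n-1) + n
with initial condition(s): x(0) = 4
Recurrence: x(n) = x(n-1) + n, initial: x(0) = 4.
Telescoping: x(n) = x(0) + Σᵢ₌₁ⁿ i = 4 + n(n+1)/2.

x(n) = n(n+1)/2 + 4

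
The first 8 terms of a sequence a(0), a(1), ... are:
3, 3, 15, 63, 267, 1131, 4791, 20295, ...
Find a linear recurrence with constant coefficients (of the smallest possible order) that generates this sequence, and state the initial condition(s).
Look for the lowest-order linear relation among consecutive terms.
Observation: a(n) - 4·a(n-1) - (1)·a(n-2) = 0 holds for the shown terms, and no order-1 relation a(n) = α·a(n-1) + β fits.
Check at n=3: 4·15 + (1)·3 = 63. ✓

a(n) = 4a(n-1) + a(n-2), a(0) = 3, a(1) = 3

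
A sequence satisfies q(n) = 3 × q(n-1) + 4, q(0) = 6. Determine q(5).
Computing step by step:
q(0) = 6
q(1) = 3 × 6 + 4 = 22
q(2) = 3 × 22 + 4 = 70
q(3) = 3 × 70 + 4 = 214
q(4) = 3 × 214 + 4 = 646
q(5) = 3 × 646 + 4 = 1942

1942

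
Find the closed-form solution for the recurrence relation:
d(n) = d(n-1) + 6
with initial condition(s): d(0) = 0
Recurrence: d(n) = d(n-1) + 6, initial: d(0) = 0.
Each step adds 6, so d(n) = d(0) + 6n = 6n.

d(n) = 6n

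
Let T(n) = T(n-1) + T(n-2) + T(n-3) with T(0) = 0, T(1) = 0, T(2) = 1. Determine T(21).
Computing the sequence terms:
0, 0, 1, 1, 2, 4, 7, 13, 24, 44, 81, 149, 274, 504, 927, 1705, 3136, 5768, 10609, 19513, 35890, 66012

66012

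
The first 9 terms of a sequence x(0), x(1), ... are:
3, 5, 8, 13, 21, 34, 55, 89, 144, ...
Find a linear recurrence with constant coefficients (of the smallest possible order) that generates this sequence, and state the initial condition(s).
Look for the lowest-order linear relation among consecutive terms.
Observation: x(n) - 1·x(n-1) - (1)·x(n-2) = 0 holds for the shown terms, and no order-1 relation x(n) = α·x(n-1) + β fits.
Check at n=3: 1·8 + (1)·5 = 13. ✓

x(n) = x(n-1) + x(n-2), x(0) = 3, x(1) = 5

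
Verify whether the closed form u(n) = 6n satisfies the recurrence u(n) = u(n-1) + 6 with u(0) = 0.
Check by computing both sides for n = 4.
From the recurrence with u(0) = 0:
  u(0) = 0, u(1) = 6, u(2) = 12, u(3) = 18, u(4) = 24
  so the recurrence gives u(4) = 24.
From the proposed closed form u(n) = 6n:
  u(4) = 24.
Both sides give 24 at n = 4, and the initial condition(s) match, so the closed form is consistent.

Yes, the closed form is correct.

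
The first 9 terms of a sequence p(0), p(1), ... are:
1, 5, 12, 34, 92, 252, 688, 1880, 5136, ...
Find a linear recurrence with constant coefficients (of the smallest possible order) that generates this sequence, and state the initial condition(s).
Look for the lowest-order linear relation among consecutive terms.
Observation: p(n) - 2·p(n-1) - (2)·p(n-2) = 0 holds for the shown terms, and no order-1 relation p(n) = α·p(n-1) + β fits.
Check at n=3: 2·12 + (2)·5 = 34. ✓

p(n) = 2p(n-1) + 2p(n-2), p(0) = 1, p(1) = 5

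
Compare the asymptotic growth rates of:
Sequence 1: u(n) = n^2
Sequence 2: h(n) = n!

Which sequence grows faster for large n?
Comparing growth rates:
Growth-rate hierarchy: log n ≺ any polynomial ≺ any exponential cⁿ (c>1) ≺ n! ≺ nⁿ.
factorial dominates polynomial degree 2 asymptotically.

h(n) grows faster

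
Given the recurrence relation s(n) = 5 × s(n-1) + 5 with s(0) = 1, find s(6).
Computing step by step:
s(0) = 1
s(1) = 5 × 1 + 5 = 10
s(2) = 5 × 10 + 5 = 55
s(3) = 5 × 55 + 5 = 280
s(4) = 5 × 280 + 5 = 1405
s(5) = 5 × 1405 + 5 = 7030
s(6) = 5 × 7030 + 5 = 35155

35155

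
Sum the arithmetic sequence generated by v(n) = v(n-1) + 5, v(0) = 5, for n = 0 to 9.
Computing the sequence terms: 5, 10, 15, 20, 25, 30, 35, 40, 45, 50
Adding these values together:

275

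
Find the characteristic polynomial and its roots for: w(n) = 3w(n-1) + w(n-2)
Substitute w(n) = rⁿ and divide through by rⁿ⁻²: r² - 3r - 1 = 0
Discriminant: 3² + 4·1 = 13, not a perfect square, so by the quadratic formula r = (3 ± √13)/2.
General solution: w(n) = A·r₁ⁿ + B·r₂ⁿ where r₁,r₂ = (3 ± √13)/2

Characteristic: r² - 3r - 1 = 0, Roots: r = (3 ± √13)/2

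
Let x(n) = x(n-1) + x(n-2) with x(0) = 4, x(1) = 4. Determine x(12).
Computing the sequence terms:
4, 4, 8, 12, 20, 32, 52, 84, 136, 220, 356, 576, 932

932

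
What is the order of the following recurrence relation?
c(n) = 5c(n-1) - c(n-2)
The order is the largest lag k for which c(n-k) appears. Here the deepest term is c(n-2), so the order is 2.

Order 2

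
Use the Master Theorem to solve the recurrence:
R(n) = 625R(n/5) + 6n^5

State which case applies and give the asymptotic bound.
Master Theorem template: R(n) = a·R(n/b) + f(n).
Here: a=625, b=5, f(n)=6n^5
Compute log_b(a) = log_5(625) = 4.
f(n) = 6n^5 = Ω(n^(4+ε)) with ε = 1, and the regularity condition holds (a·f(n/b) = (a/b^5)·f(n) with a/b^5 = 5^-1 < 1). Case 3: R(n) = Θ(f(n)) = Θ(n^5).

Case 3: R(n) = Θ(n^5)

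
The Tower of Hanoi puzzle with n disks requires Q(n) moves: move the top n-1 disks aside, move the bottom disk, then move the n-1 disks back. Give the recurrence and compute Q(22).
Moving n disks = move the top n-1 disks aside (Q(n-1) moves) + move the largest disk (1 move) + move the n-1 disks back on top (Q(n-1) moves), so Q(n) = 2Q(n-1) + 1, with Q(1) = 1 (a single disk takes one move).
First terms: 1, 3, 7, 15, 31, 63, … — each is one less than a power of 2. Indeed Q(n) + 1 = 2(Q(n-1) + 1) with Q(1) + 1 = 2, so Q(n) + 1 = 2ⁿ and Q(n) = 2ⁿ - 1.
Hence Q(22) = 2^22 - 1 = 4194304 - 1 = 4194303.

Q(n) = 2Q(n-1) + 1, Q(1) = 1; Q(22) = 4194303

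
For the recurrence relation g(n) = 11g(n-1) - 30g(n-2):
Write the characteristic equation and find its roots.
Substitute g(n) = rⁿ and divide through by rⁿ⁻²: r² - 11r + 30 = 0
Factor: (r - 6)(r - 5) = 0, so r = 6, 5.
General solution: g(n) = A·6ⁿ + B·5ⁿ

Characteristic: r² - 11r + 30 = 0, Roots: r = 6, 5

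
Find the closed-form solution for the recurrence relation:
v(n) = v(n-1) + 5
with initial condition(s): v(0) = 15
Recurrence: v(n) = v(n-1) + 5, initial: v(0) = 15.
Each step adds 5, so v(n) = v(0) + 5n = 5n + 15.

v(n) = 5n + 15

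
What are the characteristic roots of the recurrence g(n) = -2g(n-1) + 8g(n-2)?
Substitute g(n) = rⁿ and divide through by rⁿ⁻²: r² + 2r - 8 = 0
Factor: (r + 4)(r - 2) = 0, so r = -4, 2.
General solution: g(n) = A·(-4)ⁿ + B·2ⁿ

Characteristic: r² + 2r - 8 = 0, Roots: r = -4, 2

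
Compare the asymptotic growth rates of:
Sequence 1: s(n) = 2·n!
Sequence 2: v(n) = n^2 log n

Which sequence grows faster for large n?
Comparing growth rates:
Growth-rate hierarchy: log n ≺ any polynomial ≺ any exponential cⁿ (c>1) ≺ n! ≺ nⁿ.
factorial dominates polynomial degree 2 (with log factor) asymptotically.

s(n) grows faster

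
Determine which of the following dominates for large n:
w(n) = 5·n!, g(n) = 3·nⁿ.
Comparing growth rates:
Growth-rate hierarchy: log n ≺ any polynomial ≺ any exponential cⁿ (c>1) ≺ n! ≺ nⁿ.
super-exponential nⁿ dominates factorial asymptotically.

g(n) grows faster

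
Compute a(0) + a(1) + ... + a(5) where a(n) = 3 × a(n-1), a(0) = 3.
Computing the sequence terms: 3, 9, 27, 81, 243, 729
Adding these values together:

1092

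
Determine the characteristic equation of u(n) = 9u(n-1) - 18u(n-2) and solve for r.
Substitute u(n) = rⁿ and divide through by rⁿ⁻²: r² - 9r + 18 = 0
Factor: (r - 3)(r - 6) = 0, so r = 3, 6.
General solution: u(n) = A·3ⁿ + B·6ⁿ

Characteristic: r² - 9r + 18 = 0, Roots: r = 3, 6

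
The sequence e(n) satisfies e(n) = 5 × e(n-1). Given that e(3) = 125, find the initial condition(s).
In general e(n) = 5ⁿ · e(0). At n = 3: e(0) = e(3) / 5^3 = 125 / 125 = 1.

e(0) = 1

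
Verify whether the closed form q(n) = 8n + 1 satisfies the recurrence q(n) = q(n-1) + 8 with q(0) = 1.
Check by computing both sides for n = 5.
From the recurrence with q(0) = 1:
  q(0) = 1, q(1) = 9, q(2) = 17, q(3) = 25, q(4) = 33, q(5) = 41
  so the recurrence gives q(5) = 41.
From the proposed closed form q(n) = 8n + 1:
  q(5) = 41.
Both sides give 41 at n = 5, and the initial condition(s) match, so the closed form is consistent.

Yes, the closed form is correct.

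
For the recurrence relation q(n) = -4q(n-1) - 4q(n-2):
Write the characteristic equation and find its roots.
Substitute q(n) = rⁿ and divide through by rⁿ⁻²: r² + 4r + 4 = 0
Factor: (r + 2)² = 0, so r = -2 (double root).
General solution: q(n) = (A + Bn)·(-2)ⁿ

Characteristic: r² + 4r + 4 = 0, Roots: r = -2 (double root)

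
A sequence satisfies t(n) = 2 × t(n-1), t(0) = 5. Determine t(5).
Computing step by step:
t(0) = 5
t(1) = 2 × 5 = 10
t(2) = 2 × 10 = 20
t(3) = 2 × 20 = 40
t(4) = 2 × 40 = 80
t(5) = 2 × 80 = 160

160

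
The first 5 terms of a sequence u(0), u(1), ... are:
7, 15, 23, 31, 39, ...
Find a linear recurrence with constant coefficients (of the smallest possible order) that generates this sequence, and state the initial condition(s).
Look for the lowest-order linear relation among consecutive terms.
Observation: consecutive differences are constant (= 8).
Check at n=2: 1·15 + 8 = 23. ✓

u(n) = u(n-1) + 8, u(0) = 7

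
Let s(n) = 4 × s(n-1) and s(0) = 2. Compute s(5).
Computing step by step:
s(0) = 2
s(1) = 4 × 2 = 8
s(2) = 4 × 8 = 32
s(3) = 4 × 32 = 128
s(4) = 4 × 128 = 512
s(5) = 4 × 512 = 2048

2048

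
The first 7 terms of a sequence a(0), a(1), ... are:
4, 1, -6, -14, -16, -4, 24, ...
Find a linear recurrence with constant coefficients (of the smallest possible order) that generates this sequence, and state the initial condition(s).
Look for the lowest-order linear relation among consecutive terms.
Observation: a(n) - 2·a(n-1) - (-2)·a(n-2) = 0 holds for the shown terms, and no order-1 relation a(n) = α·a(n-1) + β fits.
Check at n=3: 2·-6 + (-2)·1 = -14. ✓

a(n) = 2a(n-1) - 2a(n-2), a(0) = 4, a(1) = 1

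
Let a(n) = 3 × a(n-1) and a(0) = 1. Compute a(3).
Computing step by step:
a(0) = 1
a(1) = 3 × 1 = 3
a(2) = 3 × 3 = 9
a(3) = 3 × 9 = 27

27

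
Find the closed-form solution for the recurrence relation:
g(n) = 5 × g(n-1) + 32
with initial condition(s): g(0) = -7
Recurrence: g(n) = 5 × g(n-1) + 32, initial: g(0) = -7.
Try g(n) = A·5ⁿ + C. Substituting: A·5ⁿ + C = 5(A·5ⁿ⁻¹ + C) + 32 = A·5ⁿ + 5C + 32, so C = 5C + 32, giving C = -8. Then g(0) = A - 8 = -7 gives A = 1.

g(n) = 5ⁿ - 8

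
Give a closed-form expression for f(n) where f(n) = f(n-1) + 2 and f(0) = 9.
Recurrence: f(n) = f(n-1) + 2, initial: f(0) = 9.
Each step adds 2, so f(n) = f(0) + 2n = 2n + 9.

f(n) = 2n + 9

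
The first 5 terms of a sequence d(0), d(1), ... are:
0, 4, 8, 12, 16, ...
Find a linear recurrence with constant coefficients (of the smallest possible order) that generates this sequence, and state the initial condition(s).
Look for the lowest-order linear relation among consecutive terms.
Observation: consecutive differences are constant (= 4).
Check at n=2: 1·4 + 4 = 8. ✓

d(n) = d(n-1) + 4, d(0) = 0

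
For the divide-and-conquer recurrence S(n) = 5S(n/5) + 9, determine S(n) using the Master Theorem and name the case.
Master Theorem template: S(n) = a·S(n/b) + f(n).
Here: a=5, b=5, f(n)=9
Compute log_b(a) = log_5(5) = 1.
f(n) = 9 = O(n^(1-ε)) with ε = 1. Case 1: S(n) = Θ(n^log_b(a)) = Θ(n).

Case 1: S(n) = Θ(n)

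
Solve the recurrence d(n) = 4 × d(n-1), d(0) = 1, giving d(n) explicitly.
Recurrence: d(n) = 4 × d(n-1), initial: d(0) = 1.
Each term is 4 times the previous, so this is geometric with ratio 4. After n steps: d(n) = d(0)·4ⁿ = 4ⁿ.

d(n) = 4ⁿ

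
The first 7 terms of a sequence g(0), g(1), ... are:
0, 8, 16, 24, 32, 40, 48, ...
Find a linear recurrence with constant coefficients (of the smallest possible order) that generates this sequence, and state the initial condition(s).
Look for the lowest-order linear relation among consecutive terms.
Observation: consecutive differences are constant (= 8).
Check at n=2: 1·8 + 8 = 16. ✓

g(n) = g(n-1) + 8, g(0) = 0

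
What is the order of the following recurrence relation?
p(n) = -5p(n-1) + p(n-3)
The order is the largest lag k for which p(n-k) appears. Here the deepest term is p(n-3), so the order is 3.

Order 3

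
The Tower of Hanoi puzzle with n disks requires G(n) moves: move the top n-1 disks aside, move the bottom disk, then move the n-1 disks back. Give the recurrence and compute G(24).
Moving n disks = move the top n-1 disks aside (G(n-1) moves) + move the largest disk (1 move) + move the n-1 disks back on top (G(n-1) moves), so G(n) = 2G(n-1) + 1, with G(1) = 1 (a single disk takes one move).
First terms: 1, 3, 7, 15, 31, 63, … — each is one less than a power of 2. Indeed G(n) + 1 = 2(G(n-1) + 1) with G(1) + 1 = 2, so G(n) + 1 = 2ⁿ and G(n) = 2ⁿ - 1.
Hence G(24) = 2^24 - 1 = 16777216 - 1 = 16777215.

G(n) = 2G(n-1) + 1, G(1) = 1; G(24) = 16777215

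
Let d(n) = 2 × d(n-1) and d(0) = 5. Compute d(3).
Computing step by step:
d(0) = 5
d(1) = 2 × 5 = 10
d(2) = 2 × 10 = 20
d(3) = 2 × 20 = 40

40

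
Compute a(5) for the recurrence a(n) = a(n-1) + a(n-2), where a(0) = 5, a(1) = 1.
Computing the sequence terms:
5, 1, 6, 7, 13, 20

20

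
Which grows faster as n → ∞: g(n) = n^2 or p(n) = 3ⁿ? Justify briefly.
Comparing growth rates:
Growth-rate hierarchy: log n ≺ any polynomial ≺ any exponential cⁿ (c>1) ≺ n! ≺ nⁿ.
exponential base 3 dominates polynomial degree 2 asymptotically.

p(n) grows faster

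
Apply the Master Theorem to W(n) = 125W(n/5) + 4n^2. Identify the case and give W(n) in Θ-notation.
Master Theorem template: W(n) = a·W(n/b) + f(n).
Here: a=125, b=5, f(n)=4n^2
Compute log_b(a) = log_5(125) = 3.
f(n) = 4n^2 = O(n^(3-ε)) with ε = 1. Case 1: W(n) = Θ(n^log_b(a)) = Θ(n^3).

Case 1: W(n) = Θ(n^3)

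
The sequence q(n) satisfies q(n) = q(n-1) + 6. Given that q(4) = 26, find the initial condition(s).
q(4) = q(0) + 4·6, so q(0) = 26 - 24 = 2.

q(0) = 2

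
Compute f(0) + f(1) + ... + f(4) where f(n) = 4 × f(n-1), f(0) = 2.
Computing the sequence terms: 2, 8, 32, 128, 512
Adding these values together:

682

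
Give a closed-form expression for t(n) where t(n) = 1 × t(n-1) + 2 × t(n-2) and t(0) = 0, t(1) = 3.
Recurrence: t(n) = 1 × t(n-1) + 2 × t(n-2), initial: t(0) = 0, t(1) = 3.
Characteristic equation: r² - 1r - 2 = 0, which factors as (r - 2)(r + 1) = 0, so r = 2, -1. General solution t(n) = A·2ⁿ + B·(-1)ⁿ. From t(0) = 0: A + B = 0. From t(1) = 3: 2A - 1B = 3. Solving gives A = 1, B = -1.

t(n) = 2ⁿ - (-1)ⁿ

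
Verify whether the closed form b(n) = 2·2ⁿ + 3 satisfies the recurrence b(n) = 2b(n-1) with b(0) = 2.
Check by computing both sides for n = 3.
From the recurrence with b(0) = 2:
  b(0) = 2, b(1) = 4, b(2) = 8, b(3) = 16
  so the recurrence gives b(3) = 16.
From the proposed closed form b(n) = 2·2ⁿ + 3:
  b(3) = 19.
The recurrence gives 16 but the closed form gives 19, so the closed form does not satisfy the recurrence.

No, the closed form is incorrect.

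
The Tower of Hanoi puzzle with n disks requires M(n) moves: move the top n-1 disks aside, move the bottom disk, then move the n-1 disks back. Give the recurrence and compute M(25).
Moving n disks = move the top n-1 disks aside (M(n-1) moves) + move the largest disk (1 move) + move the n-1 disks back on top (M(n-1) moves), so M(n) = 2M(n-1) + 1, with M(1) = 1 (a single disk takes one move).
First terms: 1, 3, 7, 15, 31, 63, … — each is one less than a power of 2. Indeed M(n) + 1 = 2(M(n-1) + 1) with M(1) + 1 = 2, so M(n) + 1 = 2ⁿ and M(n) = 2ⁿ - 1.
Hence M(25) = 2^25 - 1 = 33554432 - 1 = 33554431.

M(n) = 2M(n-1) + 1, M(1) = 1; M(25) = 33554431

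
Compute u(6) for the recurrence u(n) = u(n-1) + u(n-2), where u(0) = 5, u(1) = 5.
Computing the sequence terms:
5, 5, 10, 15, 25, 40, 65

65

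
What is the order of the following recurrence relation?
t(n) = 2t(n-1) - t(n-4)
The order is the largest lag k for which t(n-k) appears. Here the deepest term is t(n-4), so the order is 4.

Order 4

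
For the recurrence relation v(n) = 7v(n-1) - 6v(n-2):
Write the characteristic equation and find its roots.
Substitute v(n) = rⁿ and divide through by rⁿ⁻²: r² - 7r + 6 = 0
Factor: (r - 1)(r - 6) = 0, so r = 1, 6.
General solution: v(n) = A·1ⁿ + B·6ⁿ

Characteristic: r² - 7r + 6 = 0, Roots: r = 1, 6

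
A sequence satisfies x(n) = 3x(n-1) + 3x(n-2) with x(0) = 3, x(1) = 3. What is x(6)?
Computing the sequence terms:
3, 3, 18, 63, 243, 918, 3483

3483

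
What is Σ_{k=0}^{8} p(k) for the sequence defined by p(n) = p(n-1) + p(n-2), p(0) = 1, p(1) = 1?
Computing the sequence terms: 1, 1, 2, 3, 5, 8, 13, 21, 34
Adding these values together:

88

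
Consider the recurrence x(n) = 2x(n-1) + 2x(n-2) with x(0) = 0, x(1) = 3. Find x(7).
Computing the sequence terms:
0, 3, 6, 18, 48, 132, 360, 984

984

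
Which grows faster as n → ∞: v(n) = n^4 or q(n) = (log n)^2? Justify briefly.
Comparing growth rates:
Growth-rate hierarchy: log n ≺ any polynomial ≺ any exponential cⁿ (c>1) ≺ n! ≺ nⁿ.
polynomial degree 4 dominates polylogarithmic (log n)^2 asymptotically.

v(n) grows faster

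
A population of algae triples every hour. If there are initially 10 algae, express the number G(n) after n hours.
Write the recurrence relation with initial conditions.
Each hour multiplies the count by 3, so the count after n hours depends only on the count after n-1 hours: G(n) = 3 × G(n-1). The starting count gives G(0) = 10.
Unrolling n times gives the closed form G(n) = 10 × 3ⁿ.

G(n) = 3 × G(n-1), G(0) = 10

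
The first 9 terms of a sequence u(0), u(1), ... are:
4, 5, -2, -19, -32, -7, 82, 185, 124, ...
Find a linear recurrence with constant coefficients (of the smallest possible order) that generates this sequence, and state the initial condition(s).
Look for the lowest-order linear relation among consecutive terms.
Observation: u(n) - 2·u(n-1) - (-3)·u(n-2) = 0 holds for the shown terms, and no order-1 relation u(n) = α·u(n-1) + β fits.
Check at n=3: 2·-2 + (-3)·5 = -19. ✓

u(n) = 2u(n-1) - 3u(n-2), u(0) = 4, u(1) = 5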